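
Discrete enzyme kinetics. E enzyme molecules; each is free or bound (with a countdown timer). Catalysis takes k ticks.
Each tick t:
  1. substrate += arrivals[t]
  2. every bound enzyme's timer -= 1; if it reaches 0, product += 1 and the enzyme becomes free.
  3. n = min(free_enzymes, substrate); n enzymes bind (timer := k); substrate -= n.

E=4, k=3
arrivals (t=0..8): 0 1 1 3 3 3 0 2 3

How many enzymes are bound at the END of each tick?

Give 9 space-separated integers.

Answer: 0 1 2 4 4 4 4 4 4

Derivation:
t=0: arr=0 -> substrate=0 bound=0 product=0
t=1: arr=1 -> substrate=0 bound=1 product=0
t=2: arr=1 -> substrate=0 bound=2 product=0
t=3: arr=3 -> substrate=1 bound=4 product=0
t=4: arr=3 -> substrate=3 bound=4 product=1
t=5: arr=3 -> substrate=5 bound=4 product=2
t=6: arr=0 -> substrate=3 bound=4 product=4
t=7: arr=2 -> substrate=4 bound=4 product=5
t=8: arr=3 -> substrate=6 bound=4 product=6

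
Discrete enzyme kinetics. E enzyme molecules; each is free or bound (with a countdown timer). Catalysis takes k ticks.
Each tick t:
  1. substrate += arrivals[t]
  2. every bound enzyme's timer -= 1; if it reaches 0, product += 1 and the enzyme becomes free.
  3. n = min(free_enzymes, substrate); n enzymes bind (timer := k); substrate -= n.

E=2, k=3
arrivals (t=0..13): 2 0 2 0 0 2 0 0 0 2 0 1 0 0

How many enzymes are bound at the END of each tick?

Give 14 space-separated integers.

t=0: arr=2 -> substrate=0 bound=2 product=0
t=1: arr=0 -> substrate=0 bound=2 product=0
t=2: arr=2 -> substrate=2 bound=2 product=0
t=3: arr=0 -> substrate=0 bound=2 product=2
t=4: arr=0 -> substrate=0 bound=2 product=2
t=5: arr=2 -> substrate=2 bound=2 product=2
t=6: arr=0 -> substrate=0 bound=2 product=4
t=7: arr=0 -> substrate=0 bound=2 product=4
t=8: arr=0 -> substrate=0 bound=2 product=4
t=9: arr=2 -> substrate=0 bound=2 product=6
t=10: arr=0 -> substrate=0 bound=2 product=6
t=11: arr=1 -> substrate=1 bound=2 product=6
t=12: arr=0 -> substrate=0 bound=1 product=8
t=13: arr=0 -> substrate=0 bound=1 product=8

Answer: 2 2 2 2 2 2 2 2 2 2 2 2 1 1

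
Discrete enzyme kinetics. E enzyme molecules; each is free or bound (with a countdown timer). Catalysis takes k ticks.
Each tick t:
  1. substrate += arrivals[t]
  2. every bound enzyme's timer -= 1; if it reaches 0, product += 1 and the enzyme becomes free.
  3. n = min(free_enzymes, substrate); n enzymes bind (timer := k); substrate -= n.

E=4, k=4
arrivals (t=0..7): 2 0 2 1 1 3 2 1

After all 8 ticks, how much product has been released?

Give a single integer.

Answer: 4

Derivation:
t=0: arr=2 -> substrate=0 bound=2 product=0
t=1: arr=0 -> substrate=0 bound=2 product=0
t=2: arr=2 -> substrate=0 bound=4 product=0
t=3: arr=1 -> substrate=1 bound=4 product=0
t=4: arr=1 -> substrate=0 bound=4 product=2
t=5: arr=3 -> substrate=3 bound=4 product=2
t=6: arr=2 -> substrate=3 bound=4 product=4
t=7: arr=1 -> substrate=4 bound=4 product=4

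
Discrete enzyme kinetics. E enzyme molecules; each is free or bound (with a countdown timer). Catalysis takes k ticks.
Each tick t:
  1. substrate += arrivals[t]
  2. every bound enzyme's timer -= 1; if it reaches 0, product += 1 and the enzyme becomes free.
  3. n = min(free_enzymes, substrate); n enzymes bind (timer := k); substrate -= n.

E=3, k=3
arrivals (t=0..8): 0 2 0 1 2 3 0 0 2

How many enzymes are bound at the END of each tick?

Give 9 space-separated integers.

t=0: arr=0 -> substrate=0 bound=0 product=0
t=1: arr=2 -> substrate=0 bound=2 product=0
t=2: arr=0 -> substrate=0 bound=2 product=0
t=3: arr=1 -> substrate=0 bound=3 product=0
t=4: arr=2 -> substrate=0 bound=3 product=2
t=5: arr=3 -> substrate=3 bound=3 product=2
t=6: arr=0 -> substrate=2 bound=3 product=3
t=7: arr=0 -> substrate=0 bound=3 product=5
t=8: arr=2 -> substrate=2 bound=3 product=5

Answer: 0 2 2 3 3 3 3 3 3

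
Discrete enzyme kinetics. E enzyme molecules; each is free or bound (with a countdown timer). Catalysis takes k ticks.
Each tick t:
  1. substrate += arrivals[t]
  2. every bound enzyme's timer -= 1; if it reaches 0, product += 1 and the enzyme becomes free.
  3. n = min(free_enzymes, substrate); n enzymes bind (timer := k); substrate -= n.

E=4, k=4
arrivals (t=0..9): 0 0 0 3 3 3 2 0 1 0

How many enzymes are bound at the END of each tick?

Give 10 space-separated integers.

t=0: arr=0 -> substrate=0 bound=0 product=0
t=1: arr=0 -> substrate=0 bound=0 product=0
t=2: arr=0 -> substrate=0 bound=0 product=0
t=3: arr=3 -> substrate=0 bound=3 product=0
t=4: arr=3 -> substrate=2 bound=4 product=0
t=5: arr=3 -> substrate=5 bound=4 product=0
t=6: arr=2 -> substrate=7 bound=4 product=0
t=7: arr=0 -> substrate=4 bound=4 product=3
t=8: arr=1 -> substrate=4 bound=4 product=4
t=9: arr=0 -> substrate=4 bound=4 product=4

Answer: 0 0 0 3 4 4 4 4 4 4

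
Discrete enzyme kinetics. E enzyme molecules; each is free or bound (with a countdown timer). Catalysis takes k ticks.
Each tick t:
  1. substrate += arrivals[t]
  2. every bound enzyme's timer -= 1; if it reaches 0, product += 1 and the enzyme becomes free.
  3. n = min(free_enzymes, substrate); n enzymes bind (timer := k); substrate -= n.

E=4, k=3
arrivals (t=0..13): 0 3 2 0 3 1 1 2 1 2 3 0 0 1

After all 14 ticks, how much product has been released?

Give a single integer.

Answer: 15

Derivation:
t=0: arr=0 -> substrate=0 bound=0 product=0
t=1: arr=3 -> substrate=0 bound=3 product=0
t=2: arr=2 -> substrate=1 bound=4 product=0
t=3: arr=0 -> substrate=1 bound=4 product=0
t=4: arr=3 -> substrate=1 bound=4 product=3
t=5: arr=1 -> substrate=1 bound=4 product=4
t=6: arr=1 -> substrate=2 bound=4 product=4
t=7: arr=2 -> substrate=1 bound=4 product=7
t=8: arr=1 -> substrate=1 bound=4 product=8
t=9: arr=2 -> substrate=3 bound=4 product=8
t=10: arr=3 -> substrate=3 bound=4 product=11
t=11: arr=0 -> substrate=2 bound=4 product=12
t=12: arr=0 -> substrate=2 bound=4 product=12
t=13: arr=1 -> substrate=0 bound=4 product=15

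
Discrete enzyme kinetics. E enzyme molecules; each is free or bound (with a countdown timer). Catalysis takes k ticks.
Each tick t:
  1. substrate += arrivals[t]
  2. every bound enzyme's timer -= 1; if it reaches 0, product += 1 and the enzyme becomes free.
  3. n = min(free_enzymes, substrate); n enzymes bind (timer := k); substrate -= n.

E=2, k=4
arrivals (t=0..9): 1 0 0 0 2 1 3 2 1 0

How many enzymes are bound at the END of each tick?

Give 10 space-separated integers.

t=0: arr=1 -> substrate=0 bound=1 product=0
t=1: arr=0 -> substrate=0 bound=1 product=0
t=2: arr=0 -> substrate=0 bound=1 product=0
t=3: arr=0 -> substrate=0 bound=1 product=0
t=4: arr=2 -> substrate=0 bound=2 product=1
t=5: arr=1 -> substrate=1 bound=2 product=1
t=6: arr=3 -> substrate=4 bound=2 product=1
t=7: arr=2 -> substrate=6 bound=2 product=1
t=8: arr=1 -> substrate=5 bound=2 product=3
t=9: arr=0 -> substrate=5 bound=2 product=3

Answer: 1 1 1 1 2 2 2 2 2 2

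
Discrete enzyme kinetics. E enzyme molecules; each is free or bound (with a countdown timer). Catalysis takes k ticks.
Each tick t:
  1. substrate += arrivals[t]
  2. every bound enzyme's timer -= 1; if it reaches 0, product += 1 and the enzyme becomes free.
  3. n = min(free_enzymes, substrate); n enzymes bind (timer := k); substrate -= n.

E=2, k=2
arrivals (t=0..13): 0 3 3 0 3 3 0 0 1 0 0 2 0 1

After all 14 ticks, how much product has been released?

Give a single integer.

t=0: arr=0 -> substrate=0 bound=0 product=0
t=1: arr=3 -> substrate=1 bound=2 product=0
t=2: arr=3 -> substrate=4 bound=2 product=0
t=3: arr=0 -> substrate=2 bound=2 product=2
t=4: arr=3 -> substrate=5 bound=2 product=2
t=5: arr=3 -> substrate=6 bound=2 product=4
t=6: arr=0 -> substrate=6 bound=2 product=4
t=7: arr=0 -> substrate=4 bound=2 product=6
t=8: arr=1 -> substrate=5 bound=2 product=6
t=9: arr=0 -> substrate=3 bound=2 product=8
t=10: arr=0 -> substrate=3 bound=2 product=8
t=11: arr=2 -> substrate=3 bound=2 product=10
t=12: arr=0 -> substrate=3 bound=2 product=10
t=13: arr=1 -> substrate=2 bound=2 product=12

Answer: 12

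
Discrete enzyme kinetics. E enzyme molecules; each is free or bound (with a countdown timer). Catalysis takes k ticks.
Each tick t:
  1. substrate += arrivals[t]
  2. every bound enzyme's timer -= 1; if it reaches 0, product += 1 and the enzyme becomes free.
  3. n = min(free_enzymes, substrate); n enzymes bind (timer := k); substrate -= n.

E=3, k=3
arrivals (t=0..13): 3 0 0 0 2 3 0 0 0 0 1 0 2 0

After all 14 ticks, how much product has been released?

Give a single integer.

t=0: arr=3 -> substrate=0 bound=3 product=0
t=1: arr=0 -> substrate=0 bound=3 product=0
t=2: arr=0 -> substrate=0 bound=3 product=0
t=3: arr=0 -> substrate=0 bound=0 product=3
t=4: arr=2 -> substrate=0 bound=2 product=3
t=5: arr=3 -> substrate=2 bound=3 product=3
t=6: arr=0 -> substrate=2 bound=3 product=3
t=7: arr=0 -> substrate=0 bound=3 product=5
t=8: arr=0 -> substrate=0 bound=2 product=6
t=9: arr=0 -> substrate=0 bound=2 product=6
t=10: arr=1 -> substrate=0 bound=1 product=8
t=11: arr=0 -> substrate=0 bound=1 product=8
t=12: arr=2 -> substrate=0 bound=3 product=8
t=13: arr=0 -> substrate=0 bound=2 product=9

Answer: 9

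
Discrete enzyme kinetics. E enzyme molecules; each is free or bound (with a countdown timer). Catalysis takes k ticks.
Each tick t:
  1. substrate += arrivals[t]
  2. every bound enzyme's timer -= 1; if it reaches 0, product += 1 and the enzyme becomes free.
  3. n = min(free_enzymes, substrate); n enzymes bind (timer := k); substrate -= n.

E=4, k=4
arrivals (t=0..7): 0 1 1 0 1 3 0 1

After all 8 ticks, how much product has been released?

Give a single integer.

Answer: 2

Derivation:
t=0: arr=0 -> substrate=0 bound=0 product=0
t=1: arr=1 -> substrate=0 bound=1 product=0
t=2: arr=1 -> substrate=0 bound=2 product=0
t=3: arr=0 -> substrate=0 bound=2 product=0
t=4: arr=1 -> substrate=0 bound=3 product=0
t=5: arr=3 -> substrate=1 bound=4 product=1
t=6: arr=0 -> substrate=0 bound=4 product=2
t=7: arr=1 -> substrate=1 bound=4 product=2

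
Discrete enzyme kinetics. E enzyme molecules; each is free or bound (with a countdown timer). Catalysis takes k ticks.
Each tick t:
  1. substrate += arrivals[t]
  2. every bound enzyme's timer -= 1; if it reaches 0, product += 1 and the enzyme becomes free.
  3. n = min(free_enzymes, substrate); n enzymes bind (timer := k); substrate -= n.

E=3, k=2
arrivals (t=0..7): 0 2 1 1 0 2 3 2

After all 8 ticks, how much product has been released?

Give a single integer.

t=0: arr=0 -> substrate=0 bound=0 product=0
t=1: arr=2 -> substrate=0 bound=2 product=0
t=2: arr=1 -> substrate=0 bound=3 product=0
t=3: arr=1 -> substrate=0 bound=2 product=2
t=4: arr=0 -> substrate=0 bound=1 product=3
t=5: arr=2 -> substrate=0 bound=2 product=4
t=6: arr=3 -> substrate=2 bound=3 product=4
t=7: arr=2 -> substrate=2 bound=3 product=6

Answer: 6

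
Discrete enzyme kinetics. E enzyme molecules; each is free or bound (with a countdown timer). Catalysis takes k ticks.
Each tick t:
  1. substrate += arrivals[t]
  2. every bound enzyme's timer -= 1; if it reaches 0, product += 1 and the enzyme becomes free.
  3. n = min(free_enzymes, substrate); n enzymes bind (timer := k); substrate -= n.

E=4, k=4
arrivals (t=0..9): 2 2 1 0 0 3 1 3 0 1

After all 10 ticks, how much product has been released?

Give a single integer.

t=0: arr=2 -> substrate=0 bound=2 product=0
t=1: arr=2 -> substrate=0 bound=4 product=0
t=2: arr=1 -> substrate=1 bound=4 product=0
t=3: arr=0 -> substrate=1 bound=4 product=0
t=4: arr=0 -> substrate=0 bound=3 product=2
t=5: arr=3 -> substrate=0 bound=4 product=4
t=6: arr=1 -> substrate=1 bound=4 product=4
t=7: arr=3 -> substrate=4 bound=4 product=4
t=8: arr=0 -> substrate=3 bound=4 product=5
t=9: arr=1 -> substrate=1 bound=4 product=8

Answer: 8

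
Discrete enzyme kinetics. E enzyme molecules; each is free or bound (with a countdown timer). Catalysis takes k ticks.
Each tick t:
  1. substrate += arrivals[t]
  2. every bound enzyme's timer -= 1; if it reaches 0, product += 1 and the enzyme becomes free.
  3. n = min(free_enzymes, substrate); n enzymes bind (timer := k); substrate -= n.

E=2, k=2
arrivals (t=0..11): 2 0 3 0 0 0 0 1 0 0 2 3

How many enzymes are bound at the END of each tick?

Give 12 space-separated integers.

t=0: arr=2 -> substrate=0 bound=2 product=0
t=1: arr=0 -> substrate=0 bound=2 product=0
t=2: arr=3 -> substrate=1 bound=2 product=2
t=3: arr=0 -> substrate=1 bound=2 product=2
t=4: arr=0 -> substrate=0 bound=1 product=4
t=5: arr=0 -> substrate=0 bound=1 product=4
t=6: arr=0 -> substrate=0 bound=0 product=5
t=7: arr=1 -> substrate=0 bound=1 product=5
t=8: arr=0 -> substrate=0 bound=1 product=5
t=9: arr=0 -> substrate=0 bound=0 product=6
t=10: arr=2 -> substrate=0 bound=2 product=6
t=11: arr=3 -> substrate=3 bound=2 product=6

Answer: 2 2 2 2 1 1 0 1 1 0 2 2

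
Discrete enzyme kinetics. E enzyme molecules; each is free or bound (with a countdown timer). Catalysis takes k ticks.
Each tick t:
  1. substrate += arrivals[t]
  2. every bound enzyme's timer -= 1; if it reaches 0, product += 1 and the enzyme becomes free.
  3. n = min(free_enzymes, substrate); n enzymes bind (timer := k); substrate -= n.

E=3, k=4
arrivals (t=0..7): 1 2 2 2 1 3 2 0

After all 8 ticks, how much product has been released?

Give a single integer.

t=0: arr=1 -> substrate=0 bound=1 product=0
t=1: arr=2 -> substrate=0 bound=3 product=0
t=2: arr=2 -> substrate=2 bound=3 product=0
t=3: arr=2 -> substrate=4 bound=3 product=0
t=4: arr=1 -> substrate=4 bound=3 product=1
t=5: arr=3 -> substrate=5 bound=3 product=3
t=6: arr=2 -> substrate=7 bound=3 product=3
t=7: arr=0 -> substrate=7 bound=3 product=3

Answer: 3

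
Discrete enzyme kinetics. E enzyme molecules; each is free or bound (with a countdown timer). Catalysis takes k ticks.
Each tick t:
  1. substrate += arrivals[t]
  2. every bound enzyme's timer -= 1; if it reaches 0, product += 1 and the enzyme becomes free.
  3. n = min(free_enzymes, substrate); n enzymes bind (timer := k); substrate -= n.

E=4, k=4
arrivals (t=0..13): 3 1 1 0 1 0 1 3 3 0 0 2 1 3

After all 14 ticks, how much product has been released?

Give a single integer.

t=0: arr=3 -> substrate=0 bound=3 product=0
t=1: arr=1 -> substrate=0 bound=4 product=0
t=2: arr=1 -> substrate=1 bound=4 product=0
t=3: arr=0 -> substrate=1 bound=4 product=0
t=4: arr=1 -> substrate=0 bound=3 product=3
t=5: arr=0 -> substrate=0 bound=2 product=4
t=6: arr=1 -> substrate=0 bound=3 product=4
t=7: arr=3 -> substrate=2 bound=4 product=4
t=8: arr=3 -> substrate=3 bound=4 product=6
t=9: arr=0 -> substrate=3 bound=4 product=6
t=10: arr=0 -> substrate=2 bound=4 product=7
t=11: arr=2 -> substrate=3 bound=4 product=8
t=12: arr=1 -> substrate=2 bound=4 product=10
t=13: arr=3 -> substrate=5 bound=4 product=10

Answer: 10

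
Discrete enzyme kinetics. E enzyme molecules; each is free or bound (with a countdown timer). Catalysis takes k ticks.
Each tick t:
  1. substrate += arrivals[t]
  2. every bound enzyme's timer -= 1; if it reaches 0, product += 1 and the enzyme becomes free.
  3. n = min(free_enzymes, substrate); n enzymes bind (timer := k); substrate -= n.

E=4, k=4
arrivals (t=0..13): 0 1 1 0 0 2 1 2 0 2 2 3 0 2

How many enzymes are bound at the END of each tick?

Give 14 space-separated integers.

t=0: arr=0 -> substrate=0 bound=0 product=0
t=1: arr=1 -> substrate=0 bound=1 product=0
t=2: arr=1 -> substrate=0 bound=2 product=0
t=3: arr=0 -> substrate=0 bound=2 product=0
t=4: arr=0 -> substrate=0 bound=2 product=0
t=5: arr=2 -> substrate=0 bound=3 product=1
t=6: arr=1 -> substrate=0 bound=3 product=2
t=7: arr=2 -> substrate=1 bound=4 product=2
t=8: arr=0 -> substrate=1 bound=4 product=2
t=9: arr=2 -> substrate=1 bound=4 product=4
t=10: arr=2 -> substrate=2 bound=4 product=5
t=11: arr=3 -> substrate=4 bound=4 product=6
t=12: arr=0 -> substrate=4 bound=4 product=6
t=13: arr=2 -> substrate=4 bound=4 product=8

Answer: 0 1 2 2 2 3 3 4 4 4 4 4 4 4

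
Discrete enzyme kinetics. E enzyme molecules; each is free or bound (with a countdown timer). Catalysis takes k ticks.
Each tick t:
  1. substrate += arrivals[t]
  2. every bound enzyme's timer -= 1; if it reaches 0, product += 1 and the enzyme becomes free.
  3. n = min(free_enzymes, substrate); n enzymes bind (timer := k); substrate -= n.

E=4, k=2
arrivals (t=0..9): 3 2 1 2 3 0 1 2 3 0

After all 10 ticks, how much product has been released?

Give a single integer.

t=0: arr=3 -> substrate=0 bound=3 product=0
t=1: arr=2 -> substrate=1 bound=4 product=0
t=2: arr=1 -> substrate=0 bound=3 product=3
t=3: arr=2 -> substrate=0 bound=4 product=4
t=4: arr=3 -> substrate=1 bound=4 product=6
t=5: arr=0 -> substrate=0 bound=3 product=8
t=6: arr=1 -> substrate=0 bound=2 product=10
t=7: arr=2 -> substrate=0 bound=3 product=11
t=8: arr=3 -> substrate=1 bound=4 product=12
t=9: arr=0 -> substrate=0 bound=3 product=14

Answer: 14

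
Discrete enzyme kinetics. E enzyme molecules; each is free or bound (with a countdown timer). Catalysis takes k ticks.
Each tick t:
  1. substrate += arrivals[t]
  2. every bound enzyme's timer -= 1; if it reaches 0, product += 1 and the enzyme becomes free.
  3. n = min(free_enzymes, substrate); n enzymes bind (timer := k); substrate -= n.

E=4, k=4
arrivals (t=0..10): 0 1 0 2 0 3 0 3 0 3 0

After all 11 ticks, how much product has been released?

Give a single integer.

Answer: 5

Derivation:
t=0: arr=0 -> substrate=0 bound=0 product=0
t=1: arr=1 -> substrate=0 bound=1 product=0
t=2: arr=0 -> substrate=0 bound=1 product=0
t=3: arr=2 -> substrate=0 bound=3 product=0
t=4: arr=0 -> substrate=0 bound=3 product=0
t=5: arr=3 -> substrate=1 bound=4 product=1
t=6: arr=0 -> substrate=1 bound=4 product=1
t=7: arr=3 -> substrate=2 bound=4 product=3
t=8: arr=0 -> substrate=2 bound=4 product=3
t=9: arr=3 -> substrate=3 bound=4 product=5
t=10: arr=0 -> substrate=3 bound=4 product=5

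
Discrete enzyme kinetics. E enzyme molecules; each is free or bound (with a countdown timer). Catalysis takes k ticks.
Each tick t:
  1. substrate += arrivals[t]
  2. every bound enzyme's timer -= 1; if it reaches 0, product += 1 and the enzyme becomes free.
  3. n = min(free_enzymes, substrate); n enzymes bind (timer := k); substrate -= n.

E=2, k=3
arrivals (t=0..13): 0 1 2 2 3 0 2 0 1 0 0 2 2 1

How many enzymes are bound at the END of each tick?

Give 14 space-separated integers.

Answer: 0 1 2 2 2 2 2 2 2 2 2 2 2 2

Derivation:
t=0: arr=0 -> substrate=0 bound=0 product=0
t=1: arr=1 -> substrate=0 bound=1 product=0
t=2: arr=2 -> substrate=1 bound=2 product=0
t=3: arr=2 -> substrate=3 bound=2 product=0
t=4: arr=3 -> substrate=5 bound=2 product=1
t=5: arr=0 -> substrate=4 bound=2 product=2
t=6: arr=2 -> substrate=6 bound=2 product=2
t=7: arr=0 -> substrate=5 bound=2 product=3
t=8: arr=1 -> substrate=5 bound=2 product=4
t=9: arr=0 -> substrate=5 bound=2 product=4
t=10: arr=0 -> substrate=4 bound=2 product=5
t=11: arr=2 -> substrate=5 bound=2 product=6
t=12: arr=2 -> substrate=7 bound=2 product=6
t=13: arr=1 -> substrate=7 bound=2 product=7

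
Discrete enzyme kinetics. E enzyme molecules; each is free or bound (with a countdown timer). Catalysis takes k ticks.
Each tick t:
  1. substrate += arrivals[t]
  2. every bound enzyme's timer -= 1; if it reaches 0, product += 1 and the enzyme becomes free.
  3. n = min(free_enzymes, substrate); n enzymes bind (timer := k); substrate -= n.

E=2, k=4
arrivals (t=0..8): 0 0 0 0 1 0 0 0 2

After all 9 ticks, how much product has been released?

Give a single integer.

t=0: arr=0 -> substrate=0 bound=0 product=0
t=1: arr=0 -> substrate=0 bound=0 product=0
t=2: arr=0 -> substrate=0 bound=0 product=0
t=3: arr=0 -> substrate=0 bound=0 product=0
t=4: arr=1 -> substrate=0 bound=1 product=0
t=5: arr=0 -> substrate=0 bound=1 product=0
t=6: arr=0 -> substrate=0 bound=1 product=0
t=7: arr=0 -> substrate=0 bound=1 product=0
t=8: arr=2 -> substrate=0 bound=2 product=1

Answer: 1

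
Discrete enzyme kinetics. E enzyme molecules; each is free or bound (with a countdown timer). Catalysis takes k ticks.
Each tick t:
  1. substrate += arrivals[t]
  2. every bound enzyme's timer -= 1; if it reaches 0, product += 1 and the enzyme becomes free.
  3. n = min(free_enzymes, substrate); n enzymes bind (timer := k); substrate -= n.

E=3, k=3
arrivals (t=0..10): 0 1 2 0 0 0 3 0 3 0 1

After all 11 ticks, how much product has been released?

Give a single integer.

t=0: arr=0 -> substrate=0 bound=0 product=0
t=1: arr=1 -> substrate=0 bound=1 product=0
t=2: arr=2 -> substrate=0 bound=3 product=0
t=3: arr=0 -> substrate=0 bound=3 product=0
t=4: arr=0 -> substrate=0 bound=2 product=1
t=5: arr=0 -> substrate=0 bound=0 product=3
t=6: arr=3 -> substrate=0 bound=3 product=3
t=7: arr=0 -> substrate=0 bound=3 product=3
t=8: arr=3 -> substrate=3 bound=3 product=3
t=9: arr=0 -> substrate=0 bound=3 product=6
t=10: arr=1 -> substrate=1 bound=3 product=6

Answer: 6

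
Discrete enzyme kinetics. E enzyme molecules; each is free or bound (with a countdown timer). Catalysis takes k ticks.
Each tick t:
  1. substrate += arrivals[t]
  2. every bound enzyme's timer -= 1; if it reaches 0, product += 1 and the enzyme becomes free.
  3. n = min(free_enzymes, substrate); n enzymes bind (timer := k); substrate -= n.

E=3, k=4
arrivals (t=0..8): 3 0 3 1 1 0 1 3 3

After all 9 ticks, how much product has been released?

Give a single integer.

t=0: arr=3 -> substrate=0 bound=3 product=0
t=1: arr=0 -> substrate=0 bound=3 product=0
t=2: arr=3 -> substrate=3 bound=3 product=0
t=3: arr=1 -> substrate=4 bound=3 product=0
t=4: arr=1 -> substrate=2 bound=3 product=3
t=5: arr=0 -> substrate=2 bound=3 product=3
t=6: arr=1 -> substrate=3 bound=3 product=3
t=7: arr=3 -> substrate=6 bound=3 product=3
t=8: arr=3 -> substrate=6 bound=3 product=6

Answer: 6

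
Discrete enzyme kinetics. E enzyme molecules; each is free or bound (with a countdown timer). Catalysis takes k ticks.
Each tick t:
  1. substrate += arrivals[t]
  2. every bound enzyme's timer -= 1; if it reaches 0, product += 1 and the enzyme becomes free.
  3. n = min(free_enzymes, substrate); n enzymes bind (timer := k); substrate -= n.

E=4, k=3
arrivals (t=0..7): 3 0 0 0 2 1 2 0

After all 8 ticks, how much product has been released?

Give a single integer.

Answer: 5

Derivation:
t=0: arr=3 -> substrate=0 bound=3 product=0
t=1: arr=0 -> substrate=0 bound=3 product=0
t=2: arr=0 -> substrate=0 bound=3 product=0
t=3: arr=0 -> substrate=0 bound=0 product=3
t=4: arr=2 -> substrate=0 bound=2 product=3
t=5: arr=1 -> substrate=0 bound=3 product=3
t=6: arr=2 -> substrate=1 bound=4 product=3
t=7: arr=0 -> substrate=0 bound=3 product=5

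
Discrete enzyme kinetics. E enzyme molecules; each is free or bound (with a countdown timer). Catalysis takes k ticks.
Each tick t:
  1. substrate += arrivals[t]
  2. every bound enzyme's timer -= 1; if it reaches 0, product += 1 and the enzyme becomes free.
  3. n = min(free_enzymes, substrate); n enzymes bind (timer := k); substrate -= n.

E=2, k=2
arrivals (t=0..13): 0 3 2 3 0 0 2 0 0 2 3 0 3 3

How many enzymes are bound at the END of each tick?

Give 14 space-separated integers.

t=0: arr=0 -> substrate=0 bound=0 product=0
t=1: arr=3 -> substrate=1 bound=2 product=0
t=2: arr=2 -> substrate=3 bound=2 product=0
t=3: arr=3 -> substrate=4 bound=2 product=2
t=4: arr=0 -> substrate=4 bound=2 product=2
t=5: arr=0 -> substrate=2 bound=2 product=4
t=6: arr=2 -> substrate=4 bound=2 product=4
t=7: arr=0 -> substrate=2 bound=2 product=6
t=8: arr=0 -> substrate=2 bound=2 product=6
t=9: arr=2 -> substrate=2 bound=2 product=8
t=10: arr=3 -> substrate=5 bound=2 product=8
t=11: arr=0 -> substrate=3 bound=2 product=10
t=12: arr=3 -> substrate=6 bound=2 product=10
t=13: arr=3 -> substrate=7 bound=2 product=12

Answer: 0 2 2 2 2 2 2 2 2 2 2 2 2 2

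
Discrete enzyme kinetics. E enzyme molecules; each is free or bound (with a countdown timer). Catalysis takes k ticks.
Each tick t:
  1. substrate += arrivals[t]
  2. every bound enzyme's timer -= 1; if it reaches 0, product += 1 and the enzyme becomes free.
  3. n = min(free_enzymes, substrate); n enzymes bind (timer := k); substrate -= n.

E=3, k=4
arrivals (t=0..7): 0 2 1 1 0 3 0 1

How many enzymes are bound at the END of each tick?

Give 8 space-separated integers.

t=0: arr=0 -> substrate=0 bound=0 product=0
t=1: arr=2 -> substrate=0 bound=2 product=0
t=2: arr=1 -> substrate=0 bound=3 product=0
t=3: arr=1 -> substrate=1 bound=3 product=0
t=4: arr=0 -> substrate=1 bound=3 product=0
t=5: arr=3 -> substrate=2 bound=3 product=2
t=6: arr=0 -> substrate=1 bound=3 product=3
t=7: arr=1 -> substrate=2 bound=3 product=3

Answer: 0 2 3 3 3 3 3 3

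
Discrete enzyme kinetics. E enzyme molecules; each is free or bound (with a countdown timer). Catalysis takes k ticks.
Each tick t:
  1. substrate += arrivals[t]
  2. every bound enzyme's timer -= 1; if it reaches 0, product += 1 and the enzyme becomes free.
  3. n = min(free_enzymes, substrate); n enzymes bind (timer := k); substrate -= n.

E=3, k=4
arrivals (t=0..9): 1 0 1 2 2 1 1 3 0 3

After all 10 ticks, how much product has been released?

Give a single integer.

t=0: arr=1 -> substrate=0 bound=1 product=0
t=1: arr=0 -> substrate=0 bound=1 product=0
t=2: arr=1 -> substrate=0 bound=2 product=0
t=3: arr=2 -> substrate=1 bound=3 product=0
t=4: arr=2 -> substrate=2 bound=3 product=1
t=5: arr=1 -> substrate=3 bound=3 product=1
t=6: arr=1 -> substrate=3 bound=3 product=2
t=7: arr=3 -> substrate=5 bound=3 product=3
t=8: arr=0 -> substrate=4 bound=3 product=4
t=9: arr=3 -> substrate=7 bound=3 product=4

Answer: 4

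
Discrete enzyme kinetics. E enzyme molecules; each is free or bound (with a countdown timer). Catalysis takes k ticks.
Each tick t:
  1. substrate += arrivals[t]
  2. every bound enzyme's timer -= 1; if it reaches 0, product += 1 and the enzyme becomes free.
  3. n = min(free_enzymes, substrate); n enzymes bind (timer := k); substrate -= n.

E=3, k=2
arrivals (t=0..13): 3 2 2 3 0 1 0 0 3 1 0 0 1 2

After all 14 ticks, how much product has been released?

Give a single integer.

Answer: 15

Derivation:
t=0: arr=3 -> substrate=0 bound=3 product=0
t=1: arr=2 -> substrate=2 bound=3 product=0
t=2: arr=2 -> substrate=1 bound=3 product=3
t=3: arr=3 -> substrate=4 bound=3 product=3
t=4: arr=0 -> substrate=1 bound=3 product=6
t=5: arr=1 -> substrate=2 bound=3 product=6
t=6: arr=0 -> substrate=0 bound=2 product=9
t=7: arr=0 -> substrate=0 bound=2 product=9
t=8: arr=3 -> substrate=0 bound=3 product=11
t=9: arr=1 -> substrate=1 bound=3 product=11
t=10: arr=0 -> substrate=0 bound=1 product=14
t=11: arr=0 -> substrate=0 bound=1 product=14
t=12: arr=1 -> substrate=0 bound=1 product=15
t=13: arr=2 -> substrate=0 bound=3 product=15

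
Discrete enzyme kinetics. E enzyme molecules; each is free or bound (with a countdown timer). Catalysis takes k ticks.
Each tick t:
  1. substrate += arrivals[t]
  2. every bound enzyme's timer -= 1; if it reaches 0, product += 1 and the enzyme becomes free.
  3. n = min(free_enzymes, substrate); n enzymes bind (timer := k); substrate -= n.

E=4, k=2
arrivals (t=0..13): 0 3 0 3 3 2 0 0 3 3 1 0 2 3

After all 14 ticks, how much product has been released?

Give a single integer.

Answer: 18

Derivation:
t=0: arr=0 -> substrate=0 bound=0 product=0
t=1: arr=3 -> substrate=0 bound=3 product=0
t=2: arr=0 -> substrate=0 bound=3 product=0
t=3: arr=3 -> substrate=0 bound=3 product=3
t=4: arr=3 -> substrate=2 bound=4 product=3
t=5: arr=2 -> substrate=1 bound=4 product=6
t=6: arr=0 -> substrate=0 bound=4 product=7
t=7: arr=0 -> substrate=0 bound=1 product=10
t=8: arr=3 -> substrate=0 bound=3 product=11
t=9: arr=3 -> substrate=2 bound=4 product=11
t=10: arr=1 -> substrate=0 bound=4 product=14
t=11: arr=0 -> substrate=0 bound=3 product=15
t=12: arr=2 -> substrate=0 bound=2 product=18
t=13: arr=3 -> substrate=1 bound=4 product=18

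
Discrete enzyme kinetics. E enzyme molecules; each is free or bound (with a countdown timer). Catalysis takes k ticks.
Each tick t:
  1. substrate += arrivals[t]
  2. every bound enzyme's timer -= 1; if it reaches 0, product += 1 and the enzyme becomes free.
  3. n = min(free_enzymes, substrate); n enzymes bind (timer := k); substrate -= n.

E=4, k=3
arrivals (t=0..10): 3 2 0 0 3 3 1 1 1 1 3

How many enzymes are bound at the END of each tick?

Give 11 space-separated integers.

Answer: 3 4 4 2 4 4 4 4 4 4 4

Derivation:
t=0: arr=3 -> substrate=0 bound=3 product=0
t=1: arr=2 -> substrate=1 bound=4 product=0
t=2: arr=0 -> substrate=1 bound=4 product=0
t=3: arr=0 -> substrate=0 bound=2 product=3
t=4: arr=3 -> substrate=0 bound=4 product=4
t=5: arr=3 -> substrate=3 bound=4 product=4
t=6: arr=1 -> substrate=3 bound=4 product=5
t=7: arr=1 -> substrate=1 bound=4 product=8
t=8: arr=1 -> substrate=2 bound=4 product=8
t=9: arr=1 -> substrate=2 bound=4 product=9
t=10: arr=3 -> substrate=2 bound=4 product=12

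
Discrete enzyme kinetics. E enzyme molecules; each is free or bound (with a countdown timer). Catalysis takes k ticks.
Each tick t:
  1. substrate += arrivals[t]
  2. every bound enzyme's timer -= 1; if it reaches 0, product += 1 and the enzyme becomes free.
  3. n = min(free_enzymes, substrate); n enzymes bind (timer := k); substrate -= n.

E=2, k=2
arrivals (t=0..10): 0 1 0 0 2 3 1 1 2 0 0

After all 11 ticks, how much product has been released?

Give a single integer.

Answer: 7

Derivation:
t=0: arr=0 -> substrate=0 bound=0 product=0
t=1: arr=1 -> substrate=0 bound=1 product=0
t=2: arr=0 -> substrate=0 bound=1 product=0
t=3: arr=0 -> substrate=0 bound=0 product=1
t=4: arr=2 -> substrate=0 bound=2 product=1
t=5: arr=3 -> substrate=3 bound=2 product=1
t=6: arr=1 -> substrate=2 bound=2 product=3
t=7: arr=1 -> substrate=3 bound=2 product=3
t=8: arr=2 -> substrate=3 bound=2 product=5
t=9: arr=0 -> substrate=3 bound=2 product=5
t=10: arr=0 -> substrate=1 bound=2 product=7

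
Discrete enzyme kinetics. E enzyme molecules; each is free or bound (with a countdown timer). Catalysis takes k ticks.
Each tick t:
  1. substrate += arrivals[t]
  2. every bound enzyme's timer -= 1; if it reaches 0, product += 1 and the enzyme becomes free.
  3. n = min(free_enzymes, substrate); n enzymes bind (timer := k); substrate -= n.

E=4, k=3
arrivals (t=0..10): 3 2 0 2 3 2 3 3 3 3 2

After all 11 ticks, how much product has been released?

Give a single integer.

t=0: arr=3 -> substrate=0 bound=3 product=0
t=1: arr=2 -> substrate=1 bound=4 product=0
t=2: arr=0 -> substrate=1 bound=4 product=0
t=3: arr=2 -> substrate=0 bound=4 product=3
t=4: arr=3 -> substrate=2 bound=4 product=4
t=5: arr=2 -> substrate=4 bound=4 product=4
t=6: arr=3 -> substrate=4 bound=4 product=7
t=7: arr=3 -> substrate=6 bound=4 product=8
t=8: arr=3 -> substrate=9 bound=4 product=8
t=9: arr=3 -> substrate=9 bound=4 product=11
t=10: arr=2 -> substrate=10 bound=4 product=12

Answer: 12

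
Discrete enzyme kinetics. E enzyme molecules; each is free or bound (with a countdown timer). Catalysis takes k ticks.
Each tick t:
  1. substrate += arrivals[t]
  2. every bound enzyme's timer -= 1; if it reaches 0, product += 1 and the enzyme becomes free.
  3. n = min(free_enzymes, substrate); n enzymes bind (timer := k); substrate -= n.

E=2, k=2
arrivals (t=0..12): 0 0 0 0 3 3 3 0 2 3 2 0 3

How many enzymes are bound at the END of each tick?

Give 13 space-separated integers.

Answer: 0 0 0 0 2 2 2 2 2 2 2 2 2

Derivation:
t=0: arr=0 -> substrate=0 bound=0 product=0
t=1: arr=0 -> substrate=0 bound=0 product=0
t=2: arr=0 -> substrate=0 bound=0 product=0
t=3: arr=0 -> substrate=0 bound=0 product=0
t=4: arr=3 -> substrate=1 bound=2 product=0
t=5: arr=3 -> substrate=4 bound=2 product=0
t=6: arr=3 -> substrate=5 bound=2 product=2
t=7: arr=0 -> substrate=5 bound=2 product=2
t=8: arr=2 -> substrate=5 bound=2 product=4
t=9: arr=3 -> substrate=8 bound=2 product=4
t=10: arr=2 -> substrate=8 bound=2 product=6
t=11: arr=0 -> substrate=8 bound=2 product=6
t=12: arr=3 -> substrate=9 bound=2 product=8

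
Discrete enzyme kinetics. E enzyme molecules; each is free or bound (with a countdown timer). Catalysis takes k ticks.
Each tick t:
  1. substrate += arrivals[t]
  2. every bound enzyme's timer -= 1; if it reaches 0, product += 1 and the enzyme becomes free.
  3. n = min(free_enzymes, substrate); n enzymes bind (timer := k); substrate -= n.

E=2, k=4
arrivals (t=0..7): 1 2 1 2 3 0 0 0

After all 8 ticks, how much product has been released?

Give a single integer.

t=0: arr=1 -> substrate=0 bound=1 product=0
t=1: arr=2 -> substrate=1 bound=2 product=0
t=2: arr=1 -> substrate=2 bound=2 product=0
t=3: arr=2 -> substrate=4 bound=2 product=0
t=4: arr=3 -> substrate=6 bound=2 product=1
t=5: arr=0 -> substrate=5 bound=2 product=2
t=6: arr=0 -> substrate=5 bound=2 product=2
t=7: arr=0 -> substrate=5 bound=2 product=2

Answer: 2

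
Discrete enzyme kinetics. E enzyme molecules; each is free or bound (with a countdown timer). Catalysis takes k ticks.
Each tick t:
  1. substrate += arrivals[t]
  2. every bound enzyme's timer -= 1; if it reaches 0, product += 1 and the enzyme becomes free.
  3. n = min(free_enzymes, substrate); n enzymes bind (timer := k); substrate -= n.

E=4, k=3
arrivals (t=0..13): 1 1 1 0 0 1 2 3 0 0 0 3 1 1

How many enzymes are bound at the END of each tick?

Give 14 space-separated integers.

t=0: arr=1 -> substrate=0 bound=1 product=0
t=1: arr=1 -> substrate=0 bound=2 product=0
t=2: arr=1 -> substrate=0 bound=3 product=0
t=3: arr=0 -> substrate=0 bound=2 product=1
t=4: arr=0 -> substrate=0 bound=1 product=2
t=5: arr=1 -> substrate=0 bound=1 product=3
t=6: arr=2 -> substrate=0 bound=3 product=3
t=7: arr=3 -> substrate=2 bound=4 product=3
t=8: arr=0 -> substrate=1 bound=4 product=4
t=9: arr=0 -> substrate=0 bound=3 product=6
t=10: arr=0 -> substrate=0 bound=2 product=7
t=11: arr=3 -> substrate=0 bound=4 product=8
t=12: arr=1 -> substrate=0 bound=4 product=9
t=13: arr=1 -> substrate=1 bound=4 product=9

Answer: 1 2 3 2 1 1 3 4 4 3 2 4 4 4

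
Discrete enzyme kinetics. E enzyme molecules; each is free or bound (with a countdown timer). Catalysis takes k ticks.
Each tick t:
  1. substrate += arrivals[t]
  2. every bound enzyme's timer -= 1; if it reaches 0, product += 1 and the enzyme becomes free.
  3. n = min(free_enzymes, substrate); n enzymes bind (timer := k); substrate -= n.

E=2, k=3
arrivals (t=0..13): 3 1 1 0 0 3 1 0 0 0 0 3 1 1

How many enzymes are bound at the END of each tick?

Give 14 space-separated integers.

t=0: arr=3 -> substrate=1 bound=2 product=0
t=1: arr=1 -> substrate=2 bound=2 product=0
t=2: arr=1 -> substrate=3 bound=2 product=0
t=3: arr=0 -> substrate=1 bound=2 product=2
t=4: arr=0 -> substrate=1 bound=2 product=2
t=5: arr=3 -> substrate=4 bound=2 product=2
t=6: arr=1 -> substrate=3 bound=2 product=4
t=7: arr=0 -> substrate=3 bound=2 product=4
t=8: arr=0 -> substrate=3 bound=2 product=4
t=9: arr=0 -> substrate=1 bound=2 product=6
t=10: arr=0 -> substrate=1 bound=2 product=6
t=11: arr=3 -> substrate=4 bound=2 product=6
t=12: arr=1 -> substrate=3 bound=2 product=8
t=13: arr=1 -> substrate=4 bound=2 product=8

Answer: 2 2 2 2 2 2 2 2 2 2 2 2 2 2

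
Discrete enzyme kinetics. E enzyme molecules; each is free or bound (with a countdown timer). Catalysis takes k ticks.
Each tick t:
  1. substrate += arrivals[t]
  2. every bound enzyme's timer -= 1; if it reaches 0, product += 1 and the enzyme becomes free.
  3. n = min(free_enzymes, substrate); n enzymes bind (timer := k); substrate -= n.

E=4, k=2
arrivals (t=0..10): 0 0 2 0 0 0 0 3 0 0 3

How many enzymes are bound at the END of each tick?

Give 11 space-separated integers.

t=0: arr=0 -> substrate=0 bound=0 product=0
t=1: arr=0 -> substrate=0 bound=0 product=0
t=2: arr=2 -> substrate=0 bound=2 product=0
t=3: arr=0 -> substrate=0 bound=2 product=0
t=4: arr=0 -> substrate=0 bound=0 product=2
t=5: arr=0 -> substrate=0 bound=0 product=2
t=6: arr=0 -> substrate=0 bound=0 product=2
t=7: arr=3 -> substrate=0 bound=3 product=2
t=8: arr=0 -> substrate=0 bound=3 product=2
t=9: arr=0 -> substrate=0 bound=0 product=5
t=10: arr=3 -> substrate=0 bound=3 product=5

Answer: 0 0 2 2 0 0 0 3 3 0 3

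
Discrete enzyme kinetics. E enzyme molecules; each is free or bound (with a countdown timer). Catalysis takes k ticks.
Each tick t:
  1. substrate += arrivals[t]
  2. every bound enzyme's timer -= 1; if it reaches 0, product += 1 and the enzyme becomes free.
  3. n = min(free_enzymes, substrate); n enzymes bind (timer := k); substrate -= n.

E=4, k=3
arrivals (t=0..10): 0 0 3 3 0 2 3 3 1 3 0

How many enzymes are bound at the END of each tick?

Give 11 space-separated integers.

Answer: 0 0 3 4 4 4 4 4 4 4 4

Derivation:
t=0: arr=0 -> substrate=0 bound=0 product=0
t=1: arr=0 -> substrate=0 bound=0 product=0
t=2: arr=3 -> substrate=0 bound=3 product=0
t=3: arr=3 -> substrate=2 bound=4 product=0
t=4: arr=0 -> substrate=2 bound=4 product=0
t=5: arr=2 -> substrate=1 bound=4 product=3
t=6: arr=3 -> substrate=3 bound=4 product=4
t=7: arr=3 -> substrate=6 bound=4 product=4
t=8: arr=1 -> substrate=4 bound=4 product=7
t=9: arr=3 -> substrate=6 bound=4 product=8
t=10: arr=0 -> substrate=6 bound=4 product=8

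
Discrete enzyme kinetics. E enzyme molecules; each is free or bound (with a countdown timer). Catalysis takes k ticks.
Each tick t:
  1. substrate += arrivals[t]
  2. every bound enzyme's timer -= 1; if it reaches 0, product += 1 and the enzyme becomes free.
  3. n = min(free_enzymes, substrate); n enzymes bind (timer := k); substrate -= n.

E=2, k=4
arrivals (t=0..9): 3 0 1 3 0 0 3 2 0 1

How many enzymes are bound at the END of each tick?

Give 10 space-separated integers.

Answer: 2 2 2 2 2 2 2 2 2 2

Derivation:
t=0: arr=3 -> substrate=1 bound=2 product=0
t=1: arr=0 -> substrate=1 bound=2 product=0
t=2: arr=1 -> substrate=2 bound=2 product=0
t=3: arr=3 -> substrate=5 bound=2 product=0
t=4: arr=0 -> substrate=3 bound=2 product=2
t=5: arr=0 -> substrate=3 bound=2 product=2
t=6: arr=3 -> substrate=6 bound=2 product=2
t=7: arr=2 -> substrate=8 bound=2 product=2
t=8: arr=0 -> substrate=6 bound=2 product=4
t=9: arr=1 -> substrate=7 bound=2 product=4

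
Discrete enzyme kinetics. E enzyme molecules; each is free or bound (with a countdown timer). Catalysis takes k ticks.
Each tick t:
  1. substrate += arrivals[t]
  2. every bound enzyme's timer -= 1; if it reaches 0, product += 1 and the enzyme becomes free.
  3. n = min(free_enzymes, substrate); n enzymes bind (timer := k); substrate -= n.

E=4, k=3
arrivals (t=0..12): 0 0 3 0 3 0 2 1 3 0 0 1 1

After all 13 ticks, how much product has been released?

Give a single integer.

Answer: 11

Derivation:
t=0: arr=0 -> substrate=0 bound=0 product=0
t=1: arr=0 -> substrate=0 bound=0 product=0
t=2: arr=3 -> substrate=0 bound=3 product=0
t=3: arr=0 -> substrate=0 bound=3 product=0
t=4: arr=3 -> substrate=2 bound=4 product=0
t=5: arr=0 -> substrate=0 bound=3 product=3
t=6: arr=2 -> substrate=1 bound=4 product=3
t=7: arr=1 -> substrate=1 bound=4 product=4
t=8: arr=3 -> substrate=2 bound=4 product=6
t=9: arr=0 -> substrate=1 bound=4 product=7
t=10: arr=0 -> substrate=0 bound=4 product=8
t=11: arr=1 -> substrate=0 bound=3 product=10
t=12: arr=1 -> substrate=0 bound=3 product=11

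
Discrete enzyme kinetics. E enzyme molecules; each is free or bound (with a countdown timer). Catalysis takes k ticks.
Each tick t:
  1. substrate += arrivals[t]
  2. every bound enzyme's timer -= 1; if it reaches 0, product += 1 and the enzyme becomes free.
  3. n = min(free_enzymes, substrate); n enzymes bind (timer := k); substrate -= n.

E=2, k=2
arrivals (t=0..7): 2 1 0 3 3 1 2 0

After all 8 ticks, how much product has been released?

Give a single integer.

Answer: 6

Derivation:
t=0: arr=2 -> substrate=0 bound=2 product=0
t=1: arr=1 -> substrate=1 bound=2 product=0
t=2: arr=0 -> substrate=0 bound=1 product=2
t=3: arr=3 -> substrate=2 bound=2 product=2
t=4: arr=3 -> substrate=4 bound=2 product=3
t=5: arr=1 -> substrate=4 bound=2 product=4
t=6: arr=2 -> substrate=5 bound=2 product=5
t=7: arr=0 -> substrate=4 bound=2 product=6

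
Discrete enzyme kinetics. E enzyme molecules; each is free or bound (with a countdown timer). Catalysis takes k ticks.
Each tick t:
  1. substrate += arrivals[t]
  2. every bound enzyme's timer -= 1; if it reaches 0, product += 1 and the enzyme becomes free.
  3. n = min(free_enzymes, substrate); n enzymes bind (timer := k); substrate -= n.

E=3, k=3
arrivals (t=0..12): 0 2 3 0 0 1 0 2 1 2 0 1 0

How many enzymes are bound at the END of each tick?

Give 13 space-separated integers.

t=0: arr=0 -> substrate=0 bound=0 product=0
t=1: arr=2 -> substrate=0 bound=2 product=0
t=2: arr=3 -> substrate=2 bound=3 product=0
t=3: arr=0 -> substrate=2 bound=3 product=0
t=4: arr=0 -> substrate=0 bound=3 product=2
t=5: arr=1 -> substrate=0 bound=3 product=3
t=6: arr=0 -> substrate=0 bound=3 product=3
t=7: arr=2 -> substrate=0 bound=3 product=5
t=8: arr=1 -> substrate=0 bound=3 product=6
t=9: arr=2 -> substrate=2 bound=3 product=6
t=10: arr=0 -> substrate=0 bound=3 product=8
t=11: arr=1 -> substrate=0 bound=3 product=9
t=12: arr=0 -> substrate=0 bound=3 product=9

Answer: 0 2 3 3 3 3 3 3 3 3 3 3 3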